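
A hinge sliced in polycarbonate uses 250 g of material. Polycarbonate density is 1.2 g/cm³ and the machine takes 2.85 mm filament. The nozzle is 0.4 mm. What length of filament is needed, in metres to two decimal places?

32.66 m

Volume = 250 g / 1.2 g·cm⁻³ = 208.3333 cm³ = 208333.3 mm³.
Filament cross-section = π × (2.85/2)² = 6.3794 mm².
L = V/A = 208333.3/6.3794 = 32657.19 mm → 32.66 m.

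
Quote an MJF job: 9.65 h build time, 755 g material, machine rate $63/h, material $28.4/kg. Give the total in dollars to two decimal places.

Machine cost = 63 × 9.65 = $607.95.
Material cost = 28.4 × 755/1000, so $21.442.
Total = 607.95 + 21.442 = 629.392 ≈ $629.39.

$629.39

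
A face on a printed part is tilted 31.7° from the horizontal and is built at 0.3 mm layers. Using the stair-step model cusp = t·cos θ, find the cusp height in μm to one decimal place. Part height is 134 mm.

255.2 μm

h_c = t·cos θ = 0.3 × 0.8508 = 0.25524 mm (255.2 μm).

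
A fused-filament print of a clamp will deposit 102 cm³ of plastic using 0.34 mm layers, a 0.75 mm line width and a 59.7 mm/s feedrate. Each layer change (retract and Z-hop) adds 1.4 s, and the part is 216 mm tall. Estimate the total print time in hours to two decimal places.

2.11 hours

Bead cross-section = 0.34 × 0.75 = 0.255 mm².
Path length: 102000 mm³ / 0.255 mm² → 400000 mm.
Extrusion time: 400000 / 59.7 → 6700.2 s.
Layer count = ceil(216 / 0.34) = 636.
Non-print overhead = 636 × 1.4, so 890.4 s.
Total = 6700.2 + 890.4 = 7590.6 s = 2.11 hours.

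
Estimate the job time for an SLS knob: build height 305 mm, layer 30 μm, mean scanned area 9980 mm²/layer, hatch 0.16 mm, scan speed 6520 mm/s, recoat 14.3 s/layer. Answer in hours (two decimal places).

Layer count = ceil(305 / 0.03) = 10167.
Hatch length per layer = 9980 / 0.16, so 62375 mm.
Scan time per layer: 62375 / 6520 → 9.5667 s.
Per-layer time: 9.5667 + 14.3 → 23.8667 s.
10167 layers × 23.8667 s/layer = 242652.7389 s, i.e. 67.40 hours.

67.40 hours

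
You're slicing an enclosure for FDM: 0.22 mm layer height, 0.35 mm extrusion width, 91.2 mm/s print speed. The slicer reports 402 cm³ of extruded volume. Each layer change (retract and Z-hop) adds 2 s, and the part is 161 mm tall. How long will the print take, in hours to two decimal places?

16.31 hours

Bead cross-section = 0.22 × 0.35, so 0.077 mm².
Toolpath length = 402 cm³ / 0.077 mm² = 402000 / 0.077 = 5220779.2 mm.
Print-move time: 5220779.2 / 91.2 → 57245.4 s.
Layers = ⌈161/0.22⌉ = 732.
Non-print overhead = 732 × 2 = 1464 s.
Altogether 57245.4 + 1464 = 58709.4 s, i.e. 16.31 hours.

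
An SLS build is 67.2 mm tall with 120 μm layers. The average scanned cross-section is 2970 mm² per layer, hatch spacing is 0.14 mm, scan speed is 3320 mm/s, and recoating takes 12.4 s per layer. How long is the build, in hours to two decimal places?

2.92 hours

Number of layers: 67.2 / 0.12 → 560 (rounded up).
Per-layer scan distance = 2970 / 0.14, so 21214.3 mm.
Scan time per layer = 21214.3 / 3320, so 6.3898 s.
Layer cycle = 6.3898 + 12.4 = 18.7898 s.
560 layers × 18.7898 s/layer = 10522.288 s, i.e. 2.92 hours.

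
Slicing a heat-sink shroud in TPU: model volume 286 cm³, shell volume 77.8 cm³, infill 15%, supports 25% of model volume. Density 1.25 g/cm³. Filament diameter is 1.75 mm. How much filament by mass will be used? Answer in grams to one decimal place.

225.7 g

Volume inside the shell: 286 − 77.8 → 208.2 cm³.
Infill volume: 0.15 × 208.2 → 31.23 cm³.
Support = 0.25 × 286 = 71.5 cm³.
Total extruded: 77.8 + 31.23 + 71.5 → 180.53 cm³.
Mass = 180.53 × 1.25 = 225.6625 g.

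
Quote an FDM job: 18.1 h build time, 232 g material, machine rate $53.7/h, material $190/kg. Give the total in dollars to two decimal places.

Machine-time cost = 53.7 × 18.1, so $971.97.
Material cost = 190 × 232/1000, so $44.08.
Job cost: 971.97 + 44.08 = $1016.05.

$1016.05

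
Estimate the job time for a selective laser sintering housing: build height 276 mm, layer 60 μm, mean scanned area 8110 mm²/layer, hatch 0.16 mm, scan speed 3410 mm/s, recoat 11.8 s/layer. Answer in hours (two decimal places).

Layer count = ceil(276 / 0.06) = 4600.
Hatch length per layer: 8110 / 0.16 → 50687.5 mm.
Per-layer scan time = 50687.5 / 3410, so 14.8644 s.
Per-layer time: 14.8644 + 11.8 → 26.6644 s.
4600 layers × 26.6644 s/layer = 122656.24 s, i.e. 34.07 hours.

34.07 hours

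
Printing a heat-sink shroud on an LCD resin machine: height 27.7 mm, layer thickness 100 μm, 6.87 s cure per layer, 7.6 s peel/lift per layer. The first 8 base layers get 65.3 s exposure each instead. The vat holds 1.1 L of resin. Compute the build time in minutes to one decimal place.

Layer count = ceil(27.7 / 0.1) = 277.
Burn-in layers = 8 × (65.3 + 7.6), so 583.2 s.
Regular layers: 269 × (6.87 + 7.6) → 3892.43 s.
Total = 583.2 + 3892.43 = 4475.63 s = 74.6 minutes.

74.6 minutes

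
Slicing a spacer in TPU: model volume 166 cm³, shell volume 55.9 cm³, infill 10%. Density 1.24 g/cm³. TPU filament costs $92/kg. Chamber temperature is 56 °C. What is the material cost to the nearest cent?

Interior volume: 166 − 55.9 → 110.1 cm³.
Infill deposited = 0.10 × 110.1 = 11.01 cm³.
Deposited volume = 55.9 + 11.01, so 66.91 cm³.
Mass: 66.91 × 1.24 → 82.9684 g.
Cost = 82.9684 g / 1000 × $92/kg = $7.63.

$7.63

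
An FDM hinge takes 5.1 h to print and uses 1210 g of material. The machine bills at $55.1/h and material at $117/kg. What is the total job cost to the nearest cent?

$422.58

Time charge = 55.1 × 5.1 = $281.01.
Material charge = 117 × 1210/1000, so $141.57.
Total = 281.01 + 141.57 = $422.58.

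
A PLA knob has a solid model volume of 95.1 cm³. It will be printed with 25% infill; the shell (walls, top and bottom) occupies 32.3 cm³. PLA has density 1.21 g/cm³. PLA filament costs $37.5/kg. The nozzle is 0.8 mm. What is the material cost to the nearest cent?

$2.18

Interior volume: 95.1 − 32.3 → 62.8 cm³.
Infill deposited = 0.25 × 62.8 = 15.7 cm³.
Total extruded = 32.3 + 15.7, so 48 cm³.
Mass: 48 × 1.21 → 58.08 g.
At $37.5/kg: 58.08/1000 × 37.5 = $2.18.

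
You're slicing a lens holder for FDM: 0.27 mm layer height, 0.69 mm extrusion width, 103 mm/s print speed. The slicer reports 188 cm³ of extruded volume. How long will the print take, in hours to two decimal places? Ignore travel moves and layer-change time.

2.72 hours

Extrusion cross-section: 0.27 × 0.69 → 0.1863 mm².
Total extruded path = 188000/0.1863 = 1009125.1 mm.
Extrusion time: 1009125.1 / 103 → 9797.3 s.
Converting: 9797.3 s = 2.72 hours.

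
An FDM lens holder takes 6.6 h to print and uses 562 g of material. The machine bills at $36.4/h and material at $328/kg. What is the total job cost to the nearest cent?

$424.58

Machine cost = 36.4 × 6.6 = $240.24.
Feedstock cost: 328 × 562/1000 → $184.336.
Total = 240.24 + 184.336 = 424.576 ≈ $424.58.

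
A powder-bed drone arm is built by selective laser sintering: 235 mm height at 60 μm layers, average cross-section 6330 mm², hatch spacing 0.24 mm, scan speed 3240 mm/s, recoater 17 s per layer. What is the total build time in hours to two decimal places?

Number of layers: 235 / 0.06 → 3917 (rounded up).
Per-layer scan distance = 6330 / 0.24 = 26375 mm.
Laser time per layer = 26375 / 3240, so 8.1404 s.
Time per layer = 8.1404 + 17, so 25.1404 s.
Build time = 3917 × 25.1404 = 98474.9468 s = 27.35 hours.

27.35 hours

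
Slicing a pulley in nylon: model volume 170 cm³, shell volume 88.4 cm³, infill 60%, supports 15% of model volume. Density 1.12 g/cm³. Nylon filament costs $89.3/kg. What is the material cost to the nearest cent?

$16.29

Volume inside the shell = 170 − 88.4, so 81.6 cm³.
Deposited infill: 0.60 × 81.6 → 48.96 cm³.
Support = 0.15 × 170 = 25.5 cm³.
Total extruded = 88.4 + 48.96 + 25.5, so 162.86 cm³.
Mass = 162.86 × 1.12 = 182.4032 g.
At $89.3/kg: 182.4032/1000 × 89.3 = $16.29.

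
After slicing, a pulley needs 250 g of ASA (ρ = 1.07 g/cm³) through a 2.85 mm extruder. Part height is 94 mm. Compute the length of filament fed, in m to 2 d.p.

Extruded volume: 250/1.07 = 233.6449 cm³ (233644.9 mm³).
Cross-section of 2.85 mm filament: π·(2.85/2)² = 6.3794 mm².
Length = 233644.9 / 6.3794 = 36624.9 mm = 36.62 m.

36.62 m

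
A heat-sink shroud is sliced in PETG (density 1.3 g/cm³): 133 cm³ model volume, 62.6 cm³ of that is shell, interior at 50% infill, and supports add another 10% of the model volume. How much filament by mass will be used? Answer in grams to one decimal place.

Interior volume: 133 − 62.6 → 70.4 cm³.
Infill volume = 0.50 × 70.4, so 35.2 cm³.
Support = 0.10 × 133, so 13.3 cm³.
Deposited volume: 62.6 + 35.2 + 13.3 → 111.1 cm³.
Mass: 111.1 × 1.3 → 144.43 g.

144.4 g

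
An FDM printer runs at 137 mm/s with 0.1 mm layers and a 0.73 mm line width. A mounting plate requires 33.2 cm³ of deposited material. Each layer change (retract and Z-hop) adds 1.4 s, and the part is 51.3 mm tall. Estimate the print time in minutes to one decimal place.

Bead cross-section = 0.1 × 0.73, so 0.073 mm².
Path length: 33200 mm³ / 0.073 mm² → 454794.5 mm.
Time extruding: 454794.5 / 137 → 3319.7 s.
Layer count = ceil(51.3 / 0.1) = 513.
Z-hop total = 513 × 1.4 = 718.2 s.
Altogether 3319.7 + 718.2 = 4037.9 s, i.e. 67.3 minutes.

67.3 minutes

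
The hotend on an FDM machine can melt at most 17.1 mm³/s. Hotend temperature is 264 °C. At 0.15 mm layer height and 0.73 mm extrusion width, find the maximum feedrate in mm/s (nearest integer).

156 mm/s

Extrusion cross-section = 0.15 × 0.73, so 0.1095 mm².
v_max = Q/A = 17.1/0.1095 = 156.16 mm/s → 156 mm/s.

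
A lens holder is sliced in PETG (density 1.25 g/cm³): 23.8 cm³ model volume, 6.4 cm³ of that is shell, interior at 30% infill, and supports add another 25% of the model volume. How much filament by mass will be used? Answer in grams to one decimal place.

22.0 g

Volume inside the shell = 23.8 − 6.4 = 17.4 cm³.
Deposited infill: 0.30 × 17.4 → 5.22 cm³.
Support = 0.25 × 23.8, so 5.95 cm³.
Total printed volume = 6.4 + 5.22 + 5.95, so 17.57 cm³.
Mass = 17.57 × 1.25 = 21.9625 g.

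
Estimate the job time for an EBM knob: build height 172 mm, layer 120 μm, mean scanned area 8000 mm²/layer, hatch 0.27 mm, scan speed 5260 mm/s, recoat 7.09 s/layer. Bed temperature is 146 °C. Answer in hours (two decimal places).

Layer count = ceil(172 / 0.12) = 1434.
Scan path per layer = 8000 / 0.27, so 29629.6 mm.
Per-layer scan time = 29629.6 / 5260, so 5.633 s.
Layer cycle = 5.633 + 7.09, so 12.723 s.
Build time = 1434 × 12.723 = 18244.782 s = 5.07 hours.

5.07 hours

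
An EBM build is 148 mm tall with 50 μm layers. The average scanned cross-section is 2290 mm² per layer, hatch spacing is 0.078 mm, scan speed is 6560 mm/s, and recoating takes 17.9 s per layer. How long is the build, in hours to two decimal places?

18.40 hours

Layers = ⌈148/0.05⌉ = 2960.
Per-layer scan distance = 2290 / 0.078, so 29359 mm.
Scan time per layer = 29359 / 6560, so 4.4755 s.
Layer cycle = 4.4755 + 17.9, so 22.3755 s.
Total: 2960 × 22.3755 s = 66231.48 s → 18.40 hours.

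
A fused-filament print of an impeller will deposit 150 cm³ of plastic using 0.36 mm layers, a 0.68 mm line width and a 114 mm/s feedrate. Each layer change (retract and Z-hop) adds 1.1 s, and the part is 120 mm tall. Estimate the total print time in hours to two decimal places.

1.60 hours

Extrusion cross-section = 0.36 × 0.68, so 0.2448 mm².
Path length: 150000 mm³ / 0.2448 mm² → 612745.1 mm.
Extrusion time: 612745.1 / 114 → 5375 s.
Layers = ⌈120/0.36⌉ = 334.
Layer-change overhead = 334 × 1.1, so 367.4 s.
Total = 5375 + 367.4 = 5742.4 s = 1.60 hours.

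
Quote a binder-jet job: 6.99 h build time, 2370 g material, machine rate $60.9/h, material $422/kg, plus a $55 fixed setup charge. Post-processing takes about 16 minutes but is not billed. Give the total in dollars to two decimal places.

$1480.83

Machine cost: 60.9 × 6.99 → $425.691.
Feedstock cost = 422 × 2370/1000 = $1000.14.
Adding setup: 425.691 + 1000.14 + 55 → 1480.831 ≈ $1480.83.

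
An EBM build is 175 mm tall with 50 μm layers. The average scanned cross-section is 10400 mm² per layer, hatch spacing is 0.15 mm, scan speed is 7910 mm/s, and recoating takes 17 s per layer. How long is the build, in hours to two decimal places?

Layer count = ceil(175 / 0.05) = 3500.
Per-layer scan distance = 10400 / 0.15, so 69333.3 mm.
Scan time per layer = 69333.3 / 7910, so 8.7653 s.
Per-layer time = 8.7653 + 17 = 25.7653 s.
Build time = 3500 × 25.7653 = 90178.55 s = 25.05 hours.

25.05 hours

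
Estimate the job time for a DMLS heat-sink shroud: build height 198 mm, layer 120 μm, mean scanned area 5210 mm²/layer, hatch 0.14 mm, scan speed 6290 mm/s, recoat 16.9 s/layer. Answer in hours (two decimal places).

Layer count = ceil(198 / 0.12) = 1650.
Hatch length per layer: 5210 / 0.14 → 37214.3 mm.
Laser time per layer = 37214.3 / 6290, so 5.9164 s.
Per-layer time = 5.9164 + 16.9, so 22.8164 s.
Total: 1650 × 22.8164 s = 37647.06 s → 10.46 hours.

10.46 hours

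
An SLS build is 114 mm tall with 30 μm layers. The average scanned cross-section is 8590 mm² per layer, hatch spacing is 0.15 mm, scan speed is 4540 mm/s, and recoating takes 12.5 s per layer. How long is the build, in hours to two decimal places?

26.51 hours

Layer count = ceil(114 / 0.03) = 3800.
Per-layer scan distance = 8590 / 0.15 = 57266.7 mm.
Laser time per layer: 57266.7 / 4540 → 12.6138 s.
Time per layer: 12.6138 + 12.5 → 25.1138 s.
3800 layers × 25.1138 s/layer = 95432.44 s, i.e. 26.51 hours.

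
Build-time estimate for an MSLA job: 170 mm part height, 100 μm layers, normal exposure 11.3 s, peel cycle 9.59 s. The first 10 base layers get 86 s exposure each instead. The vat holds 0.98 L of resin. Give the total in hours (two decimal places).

Number of layers: 170 / 0.1 → 1700 (rounded up).
Bottom layers = 10 × (86 + 9.59) = 955.9 s.
Remaining layers = 1690 × (11.3 + 9.59) = 35304.1 s.
Sum: 955.9 + 35304.1 = 36260 s → 10.07 hours.

10.07 hours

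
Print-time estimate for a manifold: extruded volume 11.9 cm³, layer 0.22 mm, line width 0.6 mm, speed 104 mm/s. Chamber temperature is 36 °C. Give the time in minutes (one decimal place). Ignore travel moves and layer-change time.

Extrusion cross-section = 0.22 × 0.6, so 0.132 mm².
Total extruded path = 11900/0.132 = 90151.5 mm.
Time extruding = 90151.5 / 104, so 866.8 s.
That's 866.8 s → 14.4 minutes.

14.4 minutes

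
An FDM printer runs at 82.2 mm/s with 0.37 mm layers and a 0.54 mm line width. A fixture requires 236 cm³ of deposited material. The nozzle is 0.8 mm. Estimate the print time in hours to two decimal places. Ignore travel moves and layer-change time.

3.99 hours

Extrusion cross-section = 0.37 × 0.54 = 0.1998 mm².
Toolpath length = 236 cm³ / 0.1998 mm² = 236000 / 0.1998 = 1181181.2 mm.
Extrusion time: 1181181.2 / 82.2 → 14369.6 s.
Converting: 14369.6 s = 3.99 hours.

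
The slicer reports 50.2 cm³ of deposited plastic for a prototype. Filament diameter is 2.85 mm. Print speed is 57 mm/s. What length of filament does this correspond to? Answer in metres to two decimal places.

7.87 m

Filament cross-section = π × (2.85/2)² = 6.3794 mm².
Length = 50.2 cm³ / 6.3794 mm² = 50200 / 6.3794 = 7869.08 mm = 7.87 m.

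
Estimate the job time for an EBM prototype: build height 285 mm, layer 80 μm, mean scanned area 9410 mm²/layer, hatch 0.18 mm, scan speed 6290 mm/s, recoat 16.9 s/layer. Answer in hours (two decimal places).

24.95 hours

Layer count = ceil(285 / 0.08) = 3563.
Scan path per layer = 9410 / 0.18 = 52277.8 mm.
Scan time per layer: 52277.8 / 6290 → 8.3113 s.
Per-layer time = 8.3113 + 16.9, so 25.2113 s.
Total: 3563 × 25.2113 s = 89827.8619 s → 24.95 hours.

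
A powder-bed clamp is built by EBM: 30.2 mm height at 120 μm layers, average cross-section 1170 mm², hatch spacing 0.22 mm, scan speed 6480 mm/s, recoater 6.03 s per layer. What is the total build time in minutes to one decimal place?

Layers = ⌈30.2/0.12⌉ = 252.
Scan path per layer = 1170 / 0.22 = 5318.2 mm.
Beam time per layer: 5318.2 / 6480 → 0.8207 s.
Time per layer: 0.8207 + 6.03 → 6.8507 s.
Build time = 252 × 6.8507 = 1726.3764 s = 28.8 minutes.

28.8 minutes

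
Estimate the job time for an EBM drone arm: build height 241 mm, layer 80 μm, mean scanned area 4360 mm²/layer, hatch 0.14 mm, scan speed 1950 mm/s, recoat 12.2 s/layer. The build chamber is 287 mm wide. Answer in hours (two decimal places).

23.58 hours

Layers = ⌈241/0.08⌉ = 3013.
Scan path per layer = 4360 / 0.14, so 31142.9 mm.
Scan time per layer = 31142.9 / 1950 = 15.9707 s.
Time per layer = 15.9707 + 12.2, so 28.1707 s.
3013 layers × 28.1707 s/layer = 84878.3191 s, i.e. 23.58 hours.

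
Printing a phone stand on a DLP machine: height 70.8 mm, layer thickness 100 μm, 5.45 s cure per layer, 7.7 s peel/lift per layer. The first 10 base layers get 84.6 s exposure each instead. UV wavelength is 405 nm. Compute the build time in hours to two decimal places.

Number of layers: 70.8 / 0.1 → 708 (rounded up).
Bottom layers = 10 × (84.6 + 7.7) = 923 s.
Regular layers = 698 × (5.45 + 7.7) = 9178.7 s.
Total = 923 + 9178.7 = 10101.7 s = 2.81 hours.

2.81 hours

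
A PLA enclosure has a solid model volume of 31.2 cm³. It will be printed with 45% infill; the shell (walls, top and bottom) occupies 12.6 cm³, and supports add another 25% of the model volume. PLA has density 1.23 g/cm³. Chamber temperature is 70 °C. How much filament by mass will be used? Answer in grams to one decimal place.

35.4 g

Infill region: 31.2 − 12.6 → 18.6 cm³.
Deposited infill = 0.45 × 18.6 = 8.37 cm³.
Support = 0.25 × 31.2 = 7.8 cm³.
Deposited volume: 12.6 + 8.37 + 7.8 → 28.77 cm³.
Mass = 28.77 × 1.23 = 35.3871 g.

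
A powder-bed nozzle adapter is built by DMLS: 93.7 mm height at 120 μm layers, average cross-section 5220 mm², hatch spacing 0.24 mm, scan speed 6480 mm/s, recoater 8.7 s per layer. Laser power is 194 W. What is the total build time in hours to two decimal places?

Layer count = ceil(93.7 / 0.12) = 781.
Hatch length per layer = 5220 / 0.24, so 21750 mm.
Per-layer scan time = 21750 / 6480, so 3.3565 s.
Per-layer time = 3.3565 + 8.7 = 12.0565 s.
Total: 781 × 12.0565 s = 9416.1265 s → 2.62 hours.

2.62 hours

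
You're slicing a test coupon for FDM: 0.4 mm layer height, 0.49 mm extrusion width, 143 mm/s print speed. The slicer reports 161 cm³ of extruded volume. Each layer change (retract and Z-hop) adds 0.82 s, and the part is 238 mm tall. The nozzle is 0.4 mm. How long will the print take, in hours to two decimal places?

Extrusion cross-section: 0.4 × 0.49 → 0.196 mm².
Total extruded path = 161000/0.196 = 821428.6 mm.
Print-move time: 821428.6 / 143 → 5744.3 s.
Layer count = ceil(238 / 0.4) = 595.
Non-print overhead: 595 × 0.82 → 487.9 s.
Total = 5744.3 + 487.9 = 6232.2 s = 1.73 hours.

1.73 hours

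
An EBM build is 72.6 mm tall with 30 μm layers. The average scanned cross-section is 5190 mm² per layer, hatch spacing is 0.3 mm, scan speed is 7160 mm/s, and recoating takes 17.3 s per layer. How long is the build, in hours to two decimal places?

13.25 hours

Layers = ⌈72.6/0.03⌉ = 2420.
Per-layer scan distance: 5190 / 0.3 → 17300 mm.
Scan time per layer = 17300 / 7160 = 2.4162 s.
Layer cycle = 2.4162 + 17.3 = 19.7162 s.
Total: 2420 × 19.7162 s = 47713.204 s → 13.25 hours.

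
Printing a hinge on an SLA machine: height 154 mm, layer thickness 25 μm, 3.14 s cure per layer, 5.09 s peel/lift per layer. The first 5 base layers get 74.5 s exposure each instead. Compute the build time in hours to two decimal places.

14.18 hours

Number of layers: 154 / 0.025 → 6160 (rounded up).
Burn-in layers = 5 × (74.5 + 5.09) = 397.95 s.
Normal layers = 6155 × (3.14 + 5.09) = 50655.65 s.
Sum: 397.95 + 50655.65 = 51053.6 s → 14.18 hours.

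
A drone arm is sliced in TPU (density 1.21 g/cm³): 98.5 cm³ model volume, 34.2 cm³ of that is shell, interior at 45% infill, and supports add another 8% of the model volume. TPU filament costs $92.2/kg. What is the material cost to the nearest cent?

$7.92

Interior volume: 98.5 − 34.2 → 64.3 cm³.
Deposited infill: 0.45 × 64.3 → 28.935 cm³.
Support = 0.08 × 98.5, so 7.88 cm³.
Deposited volume: 34.2 + 28.935 + 7.88 → 71.015 cm³.
Mass: 71.015 × 1.21 → 85.92815 g.
Cost = 85.92815 g / 1000 × $92.2/kg = $7.92.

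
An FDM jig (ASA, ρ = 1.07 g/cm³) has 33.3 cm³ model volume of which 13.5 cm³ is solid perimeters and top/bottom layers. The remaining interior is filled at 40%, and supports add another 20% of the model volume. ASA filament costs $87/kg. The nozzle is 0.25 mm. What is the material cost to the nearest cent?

$2.61

Infill region = 33.3 − 13.5 = 19.8 cm³.
Infill deposited: 0.40 × 19.8 → 7.92 cm³.
Support = 0.20 × 33.3 = 6.66 cm³.
Deposited volume = 13.5 + 7.92 + 6.66, so 28.08 cm³.
Mass: 28.08 × 1.07 → 30.0456 g.
At $87/kg: 30.0456/1000 × 87 = $2.61.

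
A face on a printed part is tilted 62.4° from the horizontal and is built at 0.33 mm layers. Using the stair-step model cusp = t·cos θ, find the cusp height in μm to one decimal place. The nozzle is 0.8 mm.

cos(62.4°) = 0.4633, so cusp = 0.33 × 0.4633 = 0.152889 mm → 152.9 μm.

152.9 μm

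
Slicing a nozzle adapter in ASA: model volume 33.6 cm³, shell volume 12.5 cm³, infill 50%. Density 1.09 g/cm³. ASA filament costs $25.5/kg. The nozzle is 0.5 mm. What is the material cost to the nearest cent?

Interior volume: 33.6 − 12.5 → 21.1 cm³.
Infill deposited = 0.50 × 21.1, so 10.55 cm³.
Total printed volume: 12.5 + 10.55 → 23.05 cm³.
Mass = 23.05 × 1.09 = 25.1245 g.
Cost = 25.1245 g / 1000 × $25.5/kg = $0.64.

$0.64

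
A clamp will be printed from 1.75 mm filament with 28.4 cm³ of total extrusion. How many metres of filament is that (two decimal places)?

Filament cross-section = π × (1.75/2)² = 2.4053 mm².
L = 28400 mm³ / 2.4053 mm² = 11807.26 mm, i.e. 11.81 m.

11.81 m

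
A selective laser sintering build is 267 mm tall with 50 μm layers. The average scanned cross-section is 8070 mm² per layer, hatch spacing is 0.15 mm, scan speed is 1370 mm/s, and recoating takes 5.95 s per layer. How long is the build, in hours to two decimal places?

Number of layers: 267 / 0.05 → 5340 (rounded up).
Hatch length per layer = 8070 / 0.15 = 53800 mm.
Scan time per layer = 53800 / 1370, so 39.2701 s.
Time per layer = 39.2701 + 5.95 = 45.2201 s.
5340 layers × 45.2201 s/layer = 241475.334 s, i.e. 67.08 hours.

67.08 hours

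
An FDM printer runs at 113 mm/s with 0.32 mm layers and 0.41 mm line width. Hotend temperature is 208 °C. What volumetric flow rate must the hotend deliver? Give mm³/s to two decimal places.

14.83

A = 0.32 × 0.41, so 0.1312 mm².
Volumetric flow = 113 × 0.1312 = 14.83 mm³/s.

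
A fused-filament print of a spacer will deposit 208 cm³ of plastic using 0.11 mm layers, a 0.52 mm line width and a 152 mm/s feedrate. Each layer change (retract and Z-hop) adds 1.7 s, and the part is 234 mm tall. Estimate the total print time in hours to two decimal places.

Extrusion cross-section = 0.11 × 0.52 = 0.0572 mm².
Total extruded path = 208000/0.0572 = 3636363.6 mm.
Print-move time = 3636363.6 / 152 = 23923.4 s.
Number of layers: 234 / 0.11 → 2128 (rounded up).
Non-print overhead = 2128 × 1.7 = 3617.6 s.
Total = 23923.4 + 3617.6 = 27541 s = 7.65 hours.

7.65 hours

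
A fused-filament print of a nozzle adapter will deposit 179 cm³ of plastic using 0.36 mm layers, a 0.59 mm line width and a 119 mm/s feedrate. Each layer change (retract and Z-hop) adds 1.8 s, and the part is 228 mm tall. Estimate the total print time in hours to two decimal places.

2.28 hours

Bead cross-section = 0.36 × 0.59 = 0.2124 mm².
Path length: 179000 mm³ / 0.2124 mm² → 842749.5 mm.
Time extruding: 842749.5 / 119 → 7081.9 s.
Layers = ⌈228/0.36⌉ = 634.
Z-hop total = 634 × 1.8, so 1141.2 s.
Altogether 7081.9 + 1141.2 = 8223.1 s, i.e. 2.28 hours.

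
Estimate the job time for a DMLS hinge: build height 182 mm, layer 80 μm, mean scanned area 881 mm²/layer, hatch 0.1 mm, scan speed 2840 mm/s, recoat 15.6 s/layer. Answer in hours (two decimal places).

Layers = ⌈182/0.08⌉ = 2275.
Hatch length per layer = 881 / 0.1, so 8810 mm.
Laser time per layer = 8810 / 2840, so 3.1021 s.
Time per layer: 3.1021 + 15.6 → 18.7021 s.
Build time = 2275 × 18.7021 = 42547.2775 s = 11.82 hours.

11.82 hours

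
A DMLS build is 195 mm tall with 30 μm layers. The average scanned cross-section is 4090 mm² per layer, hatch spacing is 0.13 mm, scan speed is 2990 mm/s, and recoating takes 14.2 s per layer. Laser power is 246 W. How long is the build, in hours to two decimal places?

44.64 hours

Layers = ⌈195/0.03⌉ = 6500.
Hatch length per layer: 4090 / 0.13 → 31461.5 mm.
Laser time per layer: 31461.5 / 2990 → 10.5222 s.
Layer cycle = 10.5222 + 14.2 = 24.7222 s.
Total: 6500 × 24.7222 s = 160694.3 s → 44.64 hours.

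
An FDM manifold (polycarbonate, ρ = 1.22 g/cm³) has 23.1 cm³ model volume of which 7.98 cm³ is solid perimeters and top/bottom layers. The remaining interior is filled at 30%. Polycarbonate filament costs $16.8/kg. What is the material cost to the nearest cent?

Infill region = 23.1 − 7.98, so 15.12 cm³.
Infill volume: 0.30 × 15.12 → 4.536 cm³.
Total extruded: 7.98 + 4.536 → 12.516 cm³.
Mass = 12.516 × 1.22, so 15.26952 g.
At $16.8/kg: 15.26952/1000 × 16.8 = $0.26.

$0.26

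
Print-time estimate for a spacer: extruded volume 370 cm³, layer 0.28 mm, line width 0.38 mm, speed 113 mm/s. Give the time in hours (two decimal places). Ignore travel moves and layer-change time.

Line area = 0.28 × 0.38, so 0.1064 mm².
Total extruded path = 370000/0.1064 = 3477443.6 mm.
Extrusion time = 3477443.6 / 113 = 30773.8 s.
30773.8 s = 8.55 hours.

8.55 hours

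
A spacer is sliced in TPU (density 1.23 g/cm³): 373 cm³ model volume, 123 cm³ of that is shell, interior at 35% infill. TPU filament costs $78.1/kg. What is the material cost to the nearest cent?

Volume inside the shell = 373 − 123, so 250 cm³.
Infill deposited = 0.35 × 250, so 87.5 cm³.
Total extruded: 123 + 87.5 → 210.5 cm³.
Mass = 210.5 × 1.23, so 258.915 g.
Cost = 258.915 g / 1000 × $78.1/kg = $20.22.

$20.22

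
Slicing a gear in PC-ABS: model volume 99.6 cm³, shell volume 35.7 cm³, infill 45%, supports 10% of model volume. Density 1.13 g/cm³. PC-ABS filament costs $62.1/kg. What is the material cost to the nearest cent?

$5.22

Infill region = 99.6 − 35.7, so 63.9 cm³.
Deposited infill = 0.45 × 63.9 = 28.755 cm³.
Support: 0.10 × 99.6 → 9.96 cm³.
Deposited volume = 35.7 + 28.755 + 9.96, so 74.415 cm³.
Mass = 74.415 × 1.13 = 84.08895 g.
At $62.1/kg: 84.08895/1000 × 62.1 = $5.22.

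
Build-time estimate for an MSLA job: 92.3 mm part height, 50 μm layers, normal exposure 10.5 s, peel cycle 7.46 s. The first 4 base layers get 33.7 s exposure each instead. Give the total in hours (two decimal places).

9.24 hours

Layers = ⌈92.3/0.05⌉ = 1846.
Burn-in layers: 4 × (33.7 + 7.46) → 164.64 s.
Regular layers = 1842 × (10.5 + 7.46), so 33082.32 s.
Total = 164.64 + 33082.32 = 33246.96 s = 9.24 hours.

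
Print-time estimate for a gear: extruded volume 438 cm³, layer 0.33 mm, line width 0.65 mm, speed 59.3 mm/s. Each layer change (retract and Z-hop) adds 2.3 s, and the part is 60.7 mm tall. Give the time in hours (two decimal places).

9.68 hours

Line area = 0.33 × 0.65, so 0.2145 mm².
Path length: 438000 mm³ / 0.2145 mm² → 2041958 mm.
Extrusion time: 2041958 / 59.3 → 34434.4 s.
Number of layers: 60.7 / 0.33 → 184 (rounded up).
Z-hop total = 184 × 2.3 = 423.2 s.
Altogether 34434.4 + 423.2 = 34857.6 s, i.e. 9.68 hours.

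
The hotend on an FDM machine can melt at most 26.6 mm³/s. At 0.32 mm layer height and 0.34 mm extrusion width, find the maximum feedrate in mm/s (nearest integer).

Extrusion cross-section = 0.32 × 0.34 = 0.1088 mm².
Max speed = 26.6 / 0.1088 = 244.49 ≈ 244 mm/s.

244 mm/s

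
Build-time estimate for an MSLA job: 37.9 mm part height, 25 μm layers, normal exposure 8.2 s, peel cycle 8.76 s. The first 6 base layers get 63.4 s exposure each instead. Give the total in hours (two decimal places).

7.23 hours

Layers = ⌈37.9/0.025⌉ = 1516.
Burn-in layers: 6 × (63.4 + 8.76) → 432.96 s.
Normal layers: 1510 × (8.2 + 8.76) → 25609.6 s.
Sum: 432.96 + 25609.6 = 26042.56 s → 7.23 hours.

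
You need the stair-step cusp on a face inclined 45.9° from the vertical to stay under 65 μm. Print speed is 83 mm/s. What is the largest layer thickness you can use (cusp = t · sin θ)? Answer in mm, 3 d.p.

0.091 mm

sin(45.9°) = 0.7181; t_max = 0.065/0.7181 = 0.091 mm.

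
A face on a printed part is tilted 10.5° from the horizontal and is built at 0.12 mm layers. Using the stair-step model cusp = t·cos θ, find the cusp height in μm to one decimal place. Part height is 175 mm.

118.0 μm

cos(10.5°) = 0.9833, so cusp = 0.12 × 0.9833 = 0.117996 mm → 118.0 μm.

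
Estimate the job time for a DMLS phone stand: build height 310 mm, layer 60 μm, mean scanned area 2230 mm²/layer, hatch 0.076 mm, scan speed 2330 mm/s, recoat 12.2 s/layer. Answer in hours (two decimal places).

Layers = ⌈310/0.06⌉ = 5167.
Hatch length per layer = 2230 / 0.076, so 29342.1 mm.
Laser time per layer = 29342.1 / 2330, so 12.5932 s.
Layer cycle = 12.5932 + 12.2, so 24.7932 s.
Build time = 5167 × 24.7932 = 128106.4644 s = 35.59 hours.

35.59 hours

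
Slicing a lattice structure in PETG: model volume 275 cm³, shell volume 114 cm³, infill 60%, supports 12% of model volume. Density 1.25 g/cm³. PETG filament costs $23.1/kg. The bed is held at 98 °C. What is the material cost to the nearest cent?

Interior volume = 275 − 114 = 161 cm³.
Infill deposited: 0.60 × 161 → 96.6 cm³.
Support = 0.12 × 275, so 33 cm³.
Deposited volume = 114 + 96.6 + 33, so 243.6 cm³.
Mass = 243.6 × 1.25, so 304.5 g.
Cost = 304.5 g / 1000 × $23.1/kg = $7.03.

$7.03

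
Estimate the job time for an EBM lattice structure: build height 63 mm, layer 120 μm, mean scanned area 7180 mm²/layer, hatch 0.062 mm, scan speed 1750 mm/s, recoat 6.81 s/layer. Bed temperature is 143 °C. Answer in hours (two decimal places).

10.64 hours

Layers = ⌈63/0.12⌉ = 525.
Hatch length per layer = 7180 / 0.062 = 115806.5 mm.
Per-layer scan time = 115806.5 / 1750, so 66.1751 s.
Layer cycle = 66.1751 + 6.81, so 72.9851 s.
Build time = 525 × 72.9851 = 38317.1775 s = 10.64 hours.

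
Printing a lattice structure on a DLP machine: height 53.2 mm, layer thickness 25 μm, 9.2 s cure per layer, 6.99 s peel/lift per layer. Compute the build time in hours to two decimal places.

Layer count = ceil(53.2 / 0.025) = 2128.
Per-layer time = 9.2 + 6.99, so 16.19 s.
Total = 2128 × 16.19 = 34452.32 s = 9.57 hours.

9.57 hours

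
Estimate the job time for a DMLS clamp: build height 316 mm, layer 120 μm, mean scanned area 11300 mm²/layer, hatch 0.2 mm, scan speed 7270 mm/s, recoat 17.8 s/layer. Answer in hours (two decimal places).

Layers = ⌈316/0.12⌉ = 2634.
Per-layer scan distance = 11300 / 0.2 = 56500 mm.
Scan time per layer = 56500 / 7270, so 7.7717 s.
Per-layer time = 7.7717 + 17.8, so 25.5717 s.
Build time = 2634 × 25.5717 = 67355.8578 s = 18.71 hours.

18.71 hours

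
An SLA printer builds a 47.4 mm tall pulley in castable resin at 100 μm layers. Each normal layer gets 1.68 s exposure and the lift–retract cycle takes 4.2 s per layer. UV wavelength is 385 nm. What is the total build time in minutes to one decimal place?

46.5 minutes

Number of layers: 47.4 / 0.1 → 474 (rounded up).
Each layer takes = 1.68 + 4.2, so 5.88 s.
Total = 474 × 5.88 = 2787.12 s = 46.5 minutes.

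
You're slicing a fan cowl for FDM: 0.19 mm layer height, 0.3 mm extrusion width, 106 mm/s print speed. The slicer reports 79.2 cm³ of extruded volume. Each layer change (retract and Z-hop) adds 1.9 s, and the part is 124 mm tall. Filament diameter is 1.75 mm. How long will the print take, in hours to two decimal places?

Extrusion cross-section = 0.19 × 0.3 = 0.057 mm².
Toolpath length = 79.2 cm³ / 0.057 mm² = 79200 / 0.057 = 1389473.7 mm.
Extrusion time = 1389473.7 / 106, so 13108.2 s.
Layer count = ceil(124 / 0.19) = 653.
Non-print overhead = 653 × 1.9, so 1240.7 s.
Altogether 13108.2 + 1240.7 = 14348.9 s, i.e. 3.99 hours.

3.99 hours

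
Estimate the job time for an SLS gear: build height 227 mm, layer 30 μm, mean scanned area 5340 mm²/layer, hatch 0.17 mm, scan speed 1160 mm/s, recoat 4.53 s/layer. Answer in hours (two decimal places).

66.44 hours

Number of layers: 227 / 0.03 → 7567 (rounded up).
Per-layer scan distance = 5340 / 0.17 = 31411.8 mm.
Laser time per layer = 31411.8 / 1160 = 27.0791 s.
Time per layer = 27.0791 + 4.53, so 31.6091 s.
Total: 7567 × 31.6091 s = 239186.0597 s → 66.44 hours.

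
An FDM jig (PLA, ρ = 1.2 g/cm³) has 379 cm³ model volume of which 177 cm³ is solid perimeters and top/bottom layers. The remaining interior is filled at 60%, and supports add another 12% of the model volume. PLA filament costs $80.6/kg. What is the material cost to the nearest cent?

$33.24

Volume inside the shell = 379 − 177, so 202 cm³.
Infill deposited: 0.60 × 202 → 121.2 cm³.
Support: 0.12 × 379 → 45.48 cm³.
Total printed volume: 177 + 121.2 + 45.48 → 343.68 cm³.
Mass: 343.68 × 1.2 → 412.416 g.
Cost = 412.416 g / 1000 × $80.6/kg = $33.24.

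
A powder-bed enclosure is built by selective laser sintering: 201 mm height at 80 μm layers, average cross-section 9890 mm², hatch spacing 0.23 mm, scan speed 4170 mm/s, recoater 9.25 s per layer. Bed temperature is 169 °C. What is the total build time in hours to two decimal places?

Layers = ⌈201/0.08⌉ = 2513.
Per-layer scan distance = 9890 / 0.23 = 43000 mm.
Per-layer scan time = 43000 / 4170, so 10.3118 s.
Per-layer time = 10.3118 + 9.25 = 19.5618 s.
2513 layers × 19.5618 s/layer = 49158.8034 s, i.e. 13.66 hours.

13.66 hours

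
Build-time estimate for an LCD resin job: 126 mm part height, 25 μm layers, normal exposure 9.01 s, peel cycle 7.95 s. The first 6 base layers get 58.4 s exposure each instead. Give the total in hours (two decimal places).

23.83 hours

Number of layers: 126 / 0.025 → 5040 (rounded up).
Bottom layers = 6 × (58.4 + 7.95) = 398.1 s.
Normal layers = 5034 × (9.01 + 7.95) = 85376.64 s.
Sum: 398.1 + 85376.64 = 85774.74 s → 23.83 hours.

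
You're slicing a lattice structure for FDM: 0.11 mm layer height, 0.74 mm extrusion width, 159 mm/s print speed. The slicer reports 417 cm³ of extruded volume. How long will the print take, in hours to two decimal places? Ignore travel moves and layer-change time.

Line area = 0.11 × 0.74, so 0.0814 mm².
Toolpath length = 417 cm³ / 0.0814 mm² = 417000 / 0.0814 = 5122850.1 mm.
Time extruding: 5122850.1 / 159 → 32219.2 s.
Converting: 32219.2 s = 8.95 hours.

8.95 hours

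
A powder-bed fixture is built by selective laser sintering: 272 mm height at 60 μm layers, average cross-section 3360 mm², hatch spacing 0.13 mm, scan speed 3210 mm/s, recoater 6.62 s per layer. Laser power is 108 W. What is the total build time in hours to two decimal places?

18.48 hours

Layers = ⌈272/0.06⌉ = 4534.
Hatch length per layer = 3360 / 0.13, so 25846.2 mm.
Scan time per layer = 25846.2 / 3210 = 8.0518 s.
Layer cycle = 8.0518 + 6.62 = 14.6718 s.
Total: 4534 × 14.6718 s = 66521.9412 s → 18.48 hours.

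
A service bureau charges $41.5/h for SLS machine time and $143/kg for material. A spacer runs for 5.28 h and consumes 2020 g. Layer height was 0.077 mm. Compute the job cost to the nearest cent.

$507.98

Machine cost = 41.5 × 5.28 = $219.12.
Material cost = 143 × 2020/1000, so $288.86.
Total = 219.12 + 288.86 = $507.98.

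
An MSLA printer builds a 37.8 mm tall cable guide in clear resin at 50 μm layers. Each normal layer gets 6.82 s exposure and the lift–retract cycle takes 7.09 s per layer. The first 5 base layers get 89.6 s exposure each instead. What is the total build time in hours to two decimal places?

Layer count = ceil(37.8 / 0.05) = 756.
Base layers: 5 × (89.6 + 7.09) → 483.45 s.
Remaining layers: 751 × (6.82 + 7.09) → 10446.41 s.
Total = 483.45 + 10446.41 = 10929.86 s = 3.04 hours.

3.04 hours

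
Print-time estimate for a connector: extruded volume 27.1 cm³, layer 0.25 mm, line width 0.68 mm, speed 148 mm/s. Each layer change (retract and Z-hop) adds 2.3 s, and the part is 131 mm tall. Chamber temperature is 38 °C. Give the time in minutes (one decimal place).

38.0 minutes

Line area = 0.25 × 0.68, so 0.17 mm².
Toolpath length = 27.1 cm³ / 0.17 mm² = 27100 / 0.17 = 159411.8 mm.
Extrusion time = 159411.8 / 148 = 1077.1 s.
Number of layers: 131 / 0.25 → 524 (rounded up).
Z-hop total: 524 × 2.3 → 1205.2 s.
Altogether 1077.1 + 1205.2 = 2282.3 s, i.e. 38.0 minutes.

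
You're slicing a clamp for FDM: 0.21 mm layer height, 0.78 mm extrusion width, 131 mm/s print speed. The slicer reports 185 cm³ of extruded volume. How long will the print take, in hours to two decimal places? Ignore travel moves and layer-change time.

Extrusion cross-section = 0.21 × 0.78 = 0.1638 mm².
Path length: 185000 mm³ / 0.1638 mm² → 1129426.1 mm.
Print-move time = 1129426.1 / 131 = 8621.6 s.
Converting: 8621.6 s = 2.39 hours.

2.39 hours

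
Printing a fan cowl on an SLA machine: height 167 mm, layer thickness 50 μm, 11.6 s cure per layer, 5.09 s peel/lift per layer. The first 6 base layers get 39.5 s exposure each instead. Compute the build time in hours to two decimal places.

Number of layers: 167 / 0.05 → 3340 (rounded up).
Bottom layers: 6 × (39.5 + 5.09) → 267.54 s.
Normal layers = 3334 × (11.6 + 5.09), so 55644.46 s.
Total = 267.54 + 55644.46 = 55912 s = 15.53 hours.

15.53 hours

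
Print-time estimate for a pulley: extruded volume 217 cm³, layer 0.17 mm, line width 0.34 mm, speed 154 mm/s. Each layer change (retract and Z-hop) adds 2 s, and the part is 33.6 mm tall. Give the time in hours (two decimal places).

6.88 hours

Line area = 0.17 × 0.34 = 0.0578 mm².
Total extruded path = 217000/0.0578 = 3754325.3 mm.
Extrusion time: 3754325.3 / 154 → 24378.7 s.
Layers = ⌈33.6/0.17⌉ = 198.
Layer-change overhead: 198 × 2 → 396 s.
Total = 24378.7 + 396 = 24774.7 s = 6.88 hours.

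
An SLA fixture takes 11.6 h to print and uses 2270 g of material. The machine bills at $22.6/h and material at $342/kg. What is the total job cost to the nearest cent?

$1038.50

Time charge = 22.6 × 11.6 = $262.16.
Material cost = 342 × 2270/1000 = $776.34.
Job cost: 262.16 + 776.34 = $1038.50.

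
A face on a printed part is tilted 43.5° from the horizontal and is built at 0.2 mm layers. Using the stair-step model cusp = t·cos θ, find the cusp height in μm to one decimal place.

145.1 μm

Cusp = layer height × cos(43.5°) = 0.2 × 0.7254 = 0.14508 mm = 145.1 μm.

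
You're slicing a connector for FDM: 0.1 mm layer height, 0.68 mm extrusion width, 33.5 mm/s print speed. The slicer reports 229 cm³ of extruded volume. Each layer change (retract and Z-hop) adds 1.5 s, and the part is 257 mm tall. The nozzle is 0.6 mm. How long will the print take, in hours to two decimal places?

28.99 hours

Line area = 0.1 × 0.68 = 0.068 mm².
Total extruded path = 229000/0.068 = 3367647.1 mm.
Time extruding = 3367647.1 / 33.5, so 100526.8 s.
Layer count = ceil(257 / 0.1) = 2570.
Non-print overhead = 2570 × 1.5 = 3855 s.
Total = 100526.8 + 3855 = 104381.8 s = 28.99 hours.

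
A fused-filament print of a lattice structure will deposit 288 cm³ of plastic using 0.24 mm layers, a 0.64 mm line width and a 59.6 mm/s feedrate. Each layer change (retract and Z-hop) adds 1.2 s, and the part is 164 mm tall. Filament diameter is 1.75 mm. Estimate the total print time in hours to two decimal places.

8.97 hours

Extrusion cross-section: 0.24 × 0.64 → 0.1536 mm².
Toolpath length = 288 cm³ / 0.1536 mm² = 288000 / 0.1536 = 1875000 mm.
Print-move time: 1875000 / 59.6 → 31459.7 s.
Number of layers: 164 / 0.24 → 684 (rounded up).
Non-print overhead = 684 × 1.2, so 820.8 s.
Altogether 31459.7 + 820.8 = 32280.5 s, i.e. 8.97 hours.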